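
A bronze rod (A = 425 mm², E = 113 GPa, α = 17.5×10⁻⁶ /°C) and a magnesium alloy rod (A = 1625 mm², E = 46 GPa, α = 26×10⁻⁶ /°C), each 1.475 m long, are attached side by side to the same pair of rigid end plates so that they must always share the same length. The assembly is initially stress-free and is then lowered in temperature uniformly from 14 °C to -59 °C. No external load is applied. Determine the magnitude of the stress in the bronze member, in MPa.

Equilibrium of a rigid end plate with no external load gives equal and opposite internal forces ±P in the two members. Since α_{magnesium alloy} > α_{bronze}, cooling drives the magnesium alloy into tension and the bronze into compression.
Compatibility of the two members (thermal + elastic change equal): (α₁ − α₂)ΔT = P·[1/(A₁E₁) + 1/(A₂E₂)].
|α₁ − α₂|·ΔT = 8.5×10⁻⁶ × 73 = 0.0006205.
1/(A₁E₁) + 1/(A₂E₂) = 1/(425×113×10³) + 1/(1625×46×10³) = 3.42×10⁻⁸ N⁻¹.
P = 0.0006205 / 3.42×10⁻⁸ = 18140 N = 18.14 kN.
σ_{bronze} = P/A₁ = 18140/425 = 42.69 MPa, compressive.

σ ≈ 42.7 MPa (compressive)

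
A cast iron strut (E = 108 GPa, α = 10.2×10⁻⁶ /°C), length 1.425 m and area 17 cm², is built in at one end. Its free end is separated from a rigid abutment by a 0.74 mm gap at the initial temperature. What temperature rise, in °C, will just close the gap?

Contact occurs when the free expansion equals the gap: αΔT L = 0.74 mm.
So ΔT = g/(αL) = 0.74/(10.2×10⁻⁶ × 1425) = 50.91 °C.

ΔT ≈ 50.9 °C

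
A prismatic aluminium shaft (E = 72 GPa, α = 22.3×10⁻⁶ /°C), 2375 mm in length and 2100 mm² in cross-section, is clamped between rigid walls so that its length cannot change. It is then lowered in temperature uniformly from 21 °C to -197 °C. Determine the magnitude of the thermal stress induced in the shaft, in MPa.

σ ≈ 350 MPa (tensile)

Because both ends are immovable the net strain is zero, and the suppressed thermal strain is αΔT = 22.3×10⁻⁶ × 218 = 4861.4×10⁻⁶.
σ = EαΔT = 72×10³ × 22.3×10⁻⁶ × 218 = 350 MPa (tensile; the shaft is trying to contract).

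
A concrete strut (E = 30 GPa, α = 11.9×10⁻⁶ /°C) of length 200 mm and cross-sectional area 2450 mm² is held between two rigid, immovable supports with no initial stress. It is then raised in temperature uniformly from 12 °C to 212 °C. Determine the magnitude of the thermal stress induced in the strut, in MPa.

σ ≈ 71.4 MPa (compressive)

With length fixed, the mechanical strain must cancel the thermal strain αΔT = 11.9×10⁻⁶ × 200 = 2380×10⁻⁶.
Hence σ = E·αΔT = 30×10³ × 2380×10⁻⁶ = 71.4 MPa, compressive.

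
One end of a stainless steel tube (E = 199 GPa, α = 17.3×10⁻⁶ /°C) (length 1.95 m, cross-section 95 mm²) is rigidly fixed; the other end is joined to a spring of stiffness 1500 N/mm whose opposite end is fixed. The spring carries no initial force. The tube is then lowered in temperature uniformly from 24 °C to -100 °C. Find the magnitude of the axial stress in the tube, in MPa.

σ ≈ 57.2 MPa (tensile)

If the spring were absent the tube would shorten by αΔT L = 17.3×10⁻⁶ × 124 × 1950 = 4.183 mm.
Let P be the tensile force in the spring. The tube extends elastically by PL/(AE) and the spring stretches by P/k; together these equal δ_free.
P [ L/(AE) + 1/k ] = δ_free → P [ 1950/(95×199×10³) + 1/(1500) ] = 4.183.
P = 4.183 / 0.0007698 = 5434 N.
σ = P/A = 5434/95 = 57.2 MPa.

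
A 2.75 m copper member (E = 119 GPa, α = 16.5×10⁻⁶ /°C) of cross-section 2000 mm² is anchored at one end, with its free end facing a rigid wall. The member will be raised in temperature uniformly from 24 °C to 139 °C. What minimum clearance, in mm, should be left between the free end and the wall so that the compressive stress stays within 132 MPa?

Free expansion if unrestrained: δ_free = αΔT L = 16.5×10⁻⁶ × 115 × 2750 = 5.218 mm.
At the allowable stress the elastic shortening the wall may impose is σL/E = 132 × 2750 / (119×10³) = 3.05 mm.
The gap must absorb the remainder: g_min = 5.218 − 3.05 = 2.168 mm.

g ≈ 2.17 mm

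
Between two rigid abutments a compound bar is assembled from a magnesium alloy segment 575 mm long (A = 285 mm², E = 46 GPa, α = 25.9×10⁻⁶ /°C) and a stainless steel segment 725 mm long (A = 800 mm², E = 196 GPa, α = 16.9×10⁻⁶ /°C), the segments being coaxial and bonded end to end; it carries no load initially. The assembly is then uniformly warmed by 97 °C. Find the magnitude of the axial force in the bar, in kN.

Free thermal expansion of the whole bar: Σ αᵢΔT Lᵢ = 25.9×10⁻⁶×97×575 + 16.9×10⁻⁶×97×725 = 2.633 mm.
The walls prevent any net length change, so an axial force P (same in every segment) develops. Compatibility: P · Σ Lᵢ/(AᵢEᵢ) = δ_free.
The series flexibility is Σ Lᵢ/(AᵢEᵢ) = 575/(285×46×10³) + 725/(800×196×10³) = 4.848×10⁻⁵ mm/N.
Hence P = δ_free / Σ(L/AE) = 2.633/4.848×10⁻⁵ = 54.31 kN (compressive).

P ≈ 54.3 kN (compressive)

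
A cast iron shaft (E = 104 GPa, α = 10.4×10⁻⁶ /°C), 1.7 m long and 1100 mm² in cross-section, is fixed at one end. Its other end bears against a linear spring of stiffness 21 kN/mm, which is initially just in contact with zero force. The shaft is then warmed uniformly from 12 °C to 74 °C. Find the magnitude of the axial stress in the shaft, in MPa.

σ ≈ 15.9 MPa (compressive)

Free thermal expansion: δ_free = αΔT L = 10.4×10⁻⁶ × 62 × 1700 = 1.096 mm.
With a force P in the spring, the elastic change of the shaft is PL/(AE) and that of the spring is P/k; compatibility requires their sum to equal δ_free.
So P = δ_free / [L/(AE) + 1/k] = 1.096 / [ 1700/(1100×104×10³) + 1/(21×10³) ].
P = 1.096 / 6.248×10⁻⁵ = 17540 N.
σ = P/A = 17540/1100 = 15.95 MPa.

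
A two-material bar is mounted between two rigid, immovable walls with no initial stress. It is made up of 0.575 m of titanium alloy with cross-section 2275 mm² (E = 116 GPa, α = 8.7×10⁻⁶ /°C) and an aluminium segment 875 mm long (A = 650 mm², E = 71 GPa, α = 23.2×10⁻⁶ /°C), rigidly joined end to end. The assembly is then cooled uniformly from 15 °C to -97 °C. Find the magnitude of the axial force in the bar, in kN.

P ≈ 134 kN (tensile)

With the walls removed the bar would change length by δ_free = Σ αᵢΔT Lᵢ = 8.7×10⁻⁶×112×575 + 23.2×10⁻⁶×112×875 = 2.834 mm.
The rigid supports impose zero overall length change; the single axial force P common to all segments must satisfy P Σ Lᵢ/(AᵢEᵢ) = δ_free.
Σ Lᵢ/(AᵢEᵢ) = 575/(2275×116×10³) + 875/(650×71×10³) = 2.114×10⁻⁵ mm/N.
P = 2.834 / 2.114×10⁻⁵ = 134100 N = 134.1 kN, tensile.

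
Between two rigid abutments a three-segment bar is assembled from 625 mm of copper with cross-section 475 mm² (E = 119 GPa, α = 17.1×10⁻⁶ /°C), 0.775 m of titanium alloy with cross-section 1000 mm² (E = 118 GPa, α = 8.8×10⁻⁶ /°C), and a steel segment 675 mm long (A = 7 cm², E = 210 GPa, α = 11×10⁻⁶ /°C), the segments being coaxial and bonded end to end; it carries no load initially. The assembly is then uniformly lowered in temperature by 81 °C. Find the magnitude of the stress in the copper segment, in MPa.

σ ≈ 191 MPa (tensile)

If the supports were absent, the total length change would be Σ αᵢΔT Lᵢ = 17.1×10⁻⁶×81×625 + 8.8×10⁻⁶×81×775 + 11×10⁻⁶×81×675 = 2.02 mm.
The walls prevent any net length change, so an axial force P (same in every segment) develops. Compatibility: P · Σ Lᵢ/(AᵢEᵢ) = δ_free.
The series flexibility is Σ Lᵢ/(AᵢEᵢ) = 625/(475×119×10³) + 775/(1000×118×10³) + 675/(700×210×10³) = 2.222×10⁻⁵ mm/N.
P = 2.02 / 2.222×10⁻⁵ = 90900 N = 90.9 kN, tensile.
σ_{copper} = P / A = 90900 / 475 = 191.4 MPa.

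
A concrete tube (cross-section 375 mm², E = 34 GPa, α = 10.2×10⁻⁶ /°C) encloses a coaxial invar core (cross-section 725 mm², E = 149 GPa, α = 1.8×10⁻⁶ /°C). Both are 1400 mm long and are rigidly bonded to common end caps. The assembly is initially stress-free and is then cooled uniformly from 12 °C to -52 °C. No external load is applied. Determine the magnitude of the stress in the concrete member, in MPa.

Both members must finish at the same length. With the larger α, the concrete tends to over-contract; the plates restrain it, putting the concrete in tension and the invar in compression. With no external load the two internal forces are equal and opposite, magnitude P.
Compatibility of the two members (thermal + elastic change equal): (α₁ − α₂)ΔT = P·[1/(A₁E₁) + 1/(A₂E₂)].
|α₁ − α₂|·ΔT = 8.4×10⁻⁶ × 64 = 0.0005376.
1/(A₁E₁) + 1/(A₂E₂) = 1/(375×34×10³) + 1/(725×149×10³) = 8.769×10⁻⁸ N⁻¹.
So P = 0.0005376 / 8.769×10⁻⁸ = 6.131 kN.
σ_{concrete} = P/A₁ = 6131/375 = 16.35 MPa, tensile.

σ ≈ 16.3 MPa (tensile)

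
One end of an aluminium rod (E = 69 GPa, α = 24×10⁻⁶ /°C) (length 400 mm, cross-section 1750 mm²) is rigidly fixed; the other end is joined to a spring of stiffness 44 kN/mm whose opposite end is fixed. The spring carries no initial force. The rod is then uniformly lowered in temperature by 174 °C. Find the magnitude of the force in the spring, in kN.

P ≈ 64.1 kN

The unrestrained thermal change is αΔT L = 24×10⁻⁶ × 174 × 400 = 1.67 mm.
With a force P in the spring, the elastic change of the rod is PL/(AE) and that of the spring is P/k; compatibility requires their sum to equal δ_free.
P [ L/(AE) + 1/k ] = δ_free → P [ 400/(1750×69×10³) + 1/(44×10³) ] = 1.67.
P = 1.67 / 2.604×10⁻⁵ = 64150 N.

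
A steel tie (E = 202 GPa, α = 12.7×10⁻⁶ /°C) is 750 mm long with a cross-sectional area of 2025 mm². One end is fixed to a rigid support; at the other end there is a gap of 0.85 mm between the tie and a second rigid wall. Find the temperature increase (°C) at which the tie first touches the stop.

ΔT ≈ 89.2 °C

Contact occurs when the free expansion equals the gap: αΔT L = 0.85 mm.
So ΔT = g/(αL) = 0.85/(12.7×10⁻⁶ × 750) = 89.24 °C.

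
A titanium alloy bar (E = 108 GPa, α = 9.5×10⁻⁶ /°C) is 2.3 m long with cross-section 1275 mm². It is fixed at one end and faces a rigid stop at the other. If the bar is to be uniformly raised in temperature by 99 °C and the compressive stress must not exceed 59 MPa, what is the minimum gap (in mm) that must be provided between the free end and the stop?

Free expansion if unrestrained: δ_free = αΔT L = 9.5×10⁻⁶ × 99 × 2300 = 2.163 mm.
At the allowable stress the elastic shortening the wall may impose is σL/E = 59 × 2300 / (108×10³) = 1.256 mm.
So the gap has to take up the difference, g_min = δ_free − σL/E = 2.163 − 1.256 = 0.9067 mm.

g ≈ 0.907 mm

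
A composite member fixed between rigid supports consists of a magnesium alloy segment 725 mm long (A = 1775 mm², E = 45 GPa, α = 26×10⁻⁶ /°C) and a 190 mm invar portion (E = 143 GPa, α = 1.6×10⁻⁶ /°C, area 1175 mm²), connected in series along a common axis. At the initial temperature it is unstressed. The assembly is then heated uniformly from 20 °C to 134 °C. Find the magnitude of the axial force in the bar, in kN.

Free thermal expansion of the whole bar: Σ αᵢΔT Lᵢ = 26×10⁻⁶×114×725 + 1.6×10⁻⁶×114×190 = 2.184 mm.
The walls prevent any net length change, so an axial force P (same in every segment) develops. Compatibility: P · Σ Lᵢ/(AᵢEᵢ) = δ_free.
Σ Lᵢ/(AᵢEᵢ) = 725/(1775×45×10³) + 190/(1175×143×10³) = 1.021×10⁻⁵ mm/N.
Hence P = δ_free / Σ(L/AE) = 2.184/1.021×10⁻⁵ = 213.9 kN (compressive).

P ≈ 214 kN (compressive)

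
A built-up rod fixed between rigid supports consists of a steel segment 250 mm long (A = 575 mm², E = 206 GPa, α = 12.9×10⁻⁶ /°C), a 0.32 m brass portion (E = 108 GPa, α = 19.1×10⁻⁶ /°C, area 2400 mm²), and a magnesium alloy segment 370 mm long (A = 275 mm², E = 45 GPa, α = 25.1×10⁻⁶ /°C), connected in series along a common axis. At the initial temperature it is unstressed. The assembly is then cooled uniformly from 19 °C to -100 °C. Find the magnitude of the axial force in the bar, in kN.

If the supports were absent, the total length change would be Σ αᵢΔT Lᵢ = 12.9×10⁻⁶×119×250 + 19.1×10⁻⁶×119×320 + 25.1×10⁻⁶×119×370 = 2.216 mm.
Since the ends are fixed, an axial force P builds up, equal in every segment, with P · Σ Lᵢ/(AᵢEᵢ) = δ_free.
The series flexibility is Σ Lᵢ/(AᵢEᵢ) = 250/(575×206×10³) + 320/(2400×108×10³) + 370/(275×45×10³) = 3.324×10⁻⁵ mm/N.
Hence P = δ_free / Σ(L/AE) = 2.216/3.324×10⁻⁵ = 66.67 kN (tensile).

P ≈ 66.7 kN (tensile)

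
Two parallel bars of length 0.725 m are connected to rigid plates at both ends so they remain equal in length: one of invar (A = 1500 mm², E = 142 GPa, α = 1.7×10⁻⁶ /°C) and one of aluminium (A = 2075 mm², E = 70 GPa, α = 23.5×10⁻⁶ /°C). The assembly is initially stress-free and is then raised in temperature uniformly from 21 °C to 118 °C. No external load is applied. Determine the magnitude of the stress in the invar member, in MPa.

σ ≈ 122 MPa (tensile)

The aluminium has the larger α, so on heating it would change length more than the invar if both were free. The rigid plates force a common final length, so the aluminium is put into compression and the invar into tension, with equal and opposite forces P (no external load).
Equating the net (thermal + elastic) strains gives |α₁ − α₂|·ΔT = P·[1/(A₁E₁) + 1/(A₂E₂)].
|α₁ − α₂|·ΔT = 21.8×10⁻⁶ × 97 = 0.002115.
1/(A₁E₁) + 1/(A₂E₂) = 1/(1500×142×10³) + 1/(2075×70×10³) = 1.158×10⁻⁸ N⁻¹.
P = 0.002115 / 1.158×10⁻⁸ = 182600 N = 182.6 kN.
σ_{invar} = P/A₁ = 182600/1500 = 121.7 MPa, tensile.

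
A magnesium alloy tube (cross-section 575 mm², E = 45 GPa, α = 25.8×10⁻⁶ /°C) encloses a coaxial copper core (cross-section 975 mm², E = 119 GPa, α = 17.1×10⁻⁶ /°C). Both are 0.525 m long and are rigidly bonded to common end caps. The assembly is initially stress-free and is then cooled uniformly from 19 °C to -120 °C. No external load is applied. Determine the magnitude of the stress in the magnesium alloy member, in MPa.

σ ≈ 44.5 MPa (tensile)

The magnesium alloy has the larger α, so on cooling it would change length more than the copper if both were free. The rigid plates force a common final length, so the magnesium alloy is put into tension and the copper into compression, with equal and opposite forces P (no external load).
Compatibility of the two members (thermal + elastic change equal): (α₁ − α₂)ΔT = P·[1/(A₁E₁) + 1/(A₂E₂)].
|α₁ − α₂|·ΔT = 8.7×10⁻⁶ × 139 = 0.001209.
1/(A₁E₁) + 1/(A₂E₂) = 1/(575×45×10³) + 1/(975×119×10³) = 4.727×10⁻⁸ N⁻¹.
So P = 0.001209 / 4.727×10⁻⁸ = 25.58 kN.
σ_{magnesium alloy} = P/A₁ = 25580/575 = 44.5 MPa, tensile.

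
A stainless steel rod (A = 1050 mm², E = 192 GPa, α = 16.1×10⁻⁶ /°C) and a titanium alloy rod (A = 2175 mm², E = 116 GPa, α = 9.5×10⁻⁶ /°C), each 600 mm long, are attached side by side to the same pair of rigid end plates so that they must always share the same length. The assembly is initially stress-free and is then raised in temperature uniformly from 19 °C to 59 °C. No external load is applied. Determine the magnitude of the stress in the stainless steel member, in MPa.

Both members must finish at the same length. With the larger α, the stainless steel tends to over-expand; the plates restrain it, putting the stainless steel in compression and the titanium alloy in tension. With no external load the two internal forces are equal and opposite, magnitude P.
Compatibility of the two members (thermal + elastic change equal): (α₁ − α₂)ΔT = P·[1/(A₁E₁) + 1/(A₂E₂)].
|α₁ − α₂|·ΔT = 6.6×10⁻⁶ × 40 = 0.000264.
1/(A₁E₁) + 1/(A₂E₂) = 1/(1050×192×10³) + 1/(2175×116×10³) = 8.924×10⁻⁹ N⁻¹.
P = 0.000264 / 8.924×10⁻⁹ = 29580 N = 29.58 kN.
σ_{stainless steel} = P/A₁ = 29580/1050 = 28.17 MPa, compressive.

σ ≈ 28.2 MPa (compressive)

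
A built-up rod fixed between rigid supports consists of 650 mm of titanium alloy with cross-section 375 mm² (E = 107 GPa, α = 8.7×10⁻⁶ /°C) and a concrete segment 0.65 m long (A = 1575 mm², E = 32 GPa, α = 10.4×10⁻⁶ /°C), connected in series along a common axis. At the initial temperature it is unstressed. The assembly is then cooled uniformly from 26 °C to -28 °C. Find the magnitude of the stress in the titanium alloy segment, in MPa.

Free thermal contraction of the whole bar: Σ αᵢΔT Lᵢ = 8.7×10⁻⁶×54×650 + 10.4×10⁻⁶×54×650 = 0.6704 mm.
Since the ends are fixed, an axial force P builds up, equal in every segment, with P · Σ Lᵢ/(AᵢEᵢ) = δ_free.
Σ Lᵢ/(AᵢEᵢ) = 650/(375×107×10³) + 650/(1575×32×10³) = 2.91×10⁻⁵ mm/N.
So P = 0.6704 / 2.91×10⁻⁵ = 23.04 kN, tensile.
σ_{titanium alloy} = P / A = 23040 / 375 = 61.44 MPa.

σ ≈ 61.4 MPa (tensile)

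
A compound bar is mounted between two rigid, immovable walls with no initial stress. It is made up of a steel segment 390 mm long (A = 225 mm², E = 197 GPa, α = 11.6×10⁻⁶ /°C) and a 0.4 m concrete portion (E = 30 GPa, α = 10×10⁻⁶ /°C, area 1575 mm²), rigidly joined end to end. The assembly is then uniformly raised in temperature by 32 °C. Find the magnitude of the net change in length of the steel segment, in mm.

|ΔL| ≈ 0.00575 mm

With the walls removed the bar would change length by δ_free = Σ αᵢΔT Lᵢ = 11.6×10⁻⁶×32×390 + 10×10⁻⁶×32×400 = 0.2728 mm.
Since the ends are fixed, an axial force P builds up, equal in every segment, with P · Σ Lᵢ/(AᵢEᵢ) = δ_free.
The series flexibility is Σ Lᵢ/(AᵢEᵢ) = 390/(225×197×10³) + 400/(1575×30×10³) = 1.726×10⁻⁵ mm/N.
Hence P = δ_free / Σ(L/AE) = 0.2728/1.726×10⁻⁵ = 15.8 kN (compressive).
For the steel segment, free thermal change = 11.6×10⁻⁶×32×390 = 0.1448 mm and elastic change from P = 15800×390/(225×197×10³) = 0.139 mm; these oppose, so the net change is 0.00575 mm (segment lengthens).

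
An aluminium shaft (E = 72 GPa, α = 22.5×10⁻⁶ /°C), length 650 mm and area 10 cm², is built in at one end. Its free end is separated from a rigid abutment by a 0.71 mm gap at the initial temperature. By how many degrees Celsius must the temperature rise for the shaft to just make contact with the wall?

ΔT ≈ 48.5 °C

The gap closes when αΔT L = 0.71 mm, since the shaft is still unstressed at that instant.
ΔT = 0.71 / (22.5×10⁻⁶ × 650) = 48.55 °C.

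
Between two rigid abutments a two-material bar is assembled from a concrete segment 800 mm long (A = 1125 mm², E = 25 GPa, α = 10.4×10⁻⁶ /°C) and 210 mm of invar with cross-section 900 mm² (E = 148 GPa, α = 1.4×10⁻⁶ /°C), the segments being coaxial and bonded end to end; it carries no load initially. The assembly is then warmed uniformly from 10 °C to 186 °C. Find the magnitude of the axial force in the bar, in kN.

P ≈ 50.5 kN (compressive)

With the walls removed the bar would change length by δ_free = Σ αᵢΔT Lᵢ = 10.4×10⁻⁶×176×800 + 1.4×10⁻⁶×176×210 = 1.516 mm.
Since the ends are fixed, an axial force P builds up, equal in every segment, with P · Σ Lᵢ/(AᵢEᵢ) = δ_free.
The series flexibility is Σ Lᵢ/(AᵢEᵢ) = 800/(1125×25×10³) + 210/(900×148×10³) = 3.002×10⁻⁵ mm/N.
P = 1.516 / 3.002×10⁻⁵ = 50500 N = 50.5 kN, compressive.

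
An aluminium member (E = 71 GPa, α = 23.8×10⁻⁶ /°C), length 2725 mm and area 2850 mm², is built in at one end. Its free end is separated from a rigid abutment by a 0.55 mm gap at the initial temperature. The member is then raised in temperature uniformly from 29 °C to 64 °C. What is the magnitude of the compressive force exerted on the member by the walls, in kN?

Free thermal elongation = αΔT L = 23.8×10⁻⁶ × 35 × 2725 = 2.27 mm.
The gap closes (δ_free > 0.55 mm) and the wall then resists a further 2.27 − 0.55 = 1.72 mm of expansion.
So σ = E(δ_free − g)/L = 71×10³ × 1.72/2725 = 44.81 MPa.
P = σA = 44.81 × 2850 = 127.7 kN.

P ≈ 128 kN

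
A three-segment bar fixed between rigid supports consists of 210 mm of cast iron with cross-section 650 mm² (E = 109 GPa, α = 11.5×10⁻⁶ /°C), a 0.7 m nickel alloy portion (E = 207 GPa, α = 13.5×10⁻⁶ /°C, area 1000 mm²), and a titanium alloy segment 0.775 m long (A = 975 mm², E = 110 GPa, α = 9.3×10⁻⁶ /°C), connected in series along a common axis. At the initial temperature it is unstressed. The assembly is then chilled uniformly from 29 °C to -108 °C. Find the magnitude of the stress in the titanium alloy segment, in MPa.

σ ≈ 197 MPa (tensile)

With the walls removed the bar would change length by δ_free = Σ αᵢΔT Lᵢ = 11.5×10⁻⁶×137×210 + 13.5×10⁻⁶×137×700 + 9.3×10⁻⁶×137×775 = 2.613 mm.
The walls prevent any net length change, so an axial force P (same in every segment) develops. Compatibility: P · Σ Lᵢ/(AᵢEᵢ) = δ_free.
The series flexibility is Σ Lᵢ/(AᵢEᵢ) = 210/(650×109×10³) + 700/(1000×207×10³) + 775/(975×110×10³) = 1.357×10⁻⁵ mm/N.
P = 2.613 / 1.357×10⁻⁵ = 192500 N = 192.5 kN, tensile.
σ_{titanium alloy} = P / A = 192500 / 975 = 197.5 MPa.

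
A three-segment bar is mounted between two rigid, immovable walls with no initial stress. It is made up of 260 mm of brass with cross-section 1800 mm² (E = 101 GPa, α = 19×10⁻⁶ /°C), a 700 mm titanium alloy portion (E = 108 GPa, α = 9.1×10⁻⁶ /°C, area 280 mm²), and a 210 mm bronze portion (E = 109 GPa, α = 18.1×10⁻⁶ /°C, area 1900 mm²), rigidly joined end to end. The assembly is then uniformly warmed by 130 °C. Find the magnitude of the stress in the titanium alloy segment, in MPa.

Free thermal expansion of the whole bar: Σ αᵢΔT Lᵢ = 19×10⁻⁶×130×260 + 9.1×10⁻⁶×130×700 + 18.1×10⁻⁶×130×210 = 1.964 mm.
The rigid supports impose zero overall length change; the single axial force P common to all segments must satisfy P Σ Lᵢ/(AᵢEᵢ) = δ_free.
Σ Lᵢ/(AᵢEᵢ) = 260/(1800×101×10³) + 700/(280×108×10³) + 210/(1900×109×10³) = 2.559×10⁻⁵ mm/N.
P = 1.964 / 2.559×10⁻⁵ = 76760 N = 76.76 kN, compressive.
σ_{titanium alloy} = P / A = 76760 / 280 = 274.1 MPa.

σ ≈ 274 MPa (compressive)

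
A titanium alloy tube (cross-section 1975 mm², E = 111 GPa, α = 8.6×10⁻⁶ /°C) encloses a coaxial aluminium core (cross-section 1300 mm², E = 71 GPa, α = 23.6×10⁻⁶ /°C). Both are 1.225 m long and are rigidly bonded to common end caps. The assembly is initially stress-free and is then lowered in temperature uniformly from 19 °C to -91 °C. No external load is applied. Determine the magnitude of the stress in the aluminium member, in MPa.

σ ≈ 82.4 MPa (tensile)

Equilibrium of a rigid end plate with no external load gives equal and opposite internal forces ±P in the two members. Since α_{aluminium} > α_{titanium alloy}, cooling drives the aluminium into tension and the titanium alloy into compression.
Compatibility of the two members (thermal + elastic change equal): (α₁ − α₂)ΔT = P·[1/(A₁E₁) + 1/(A₂E₂)].
|α₁ − α₂|·ΔT = 15×10⁻⁶ × 110 = 0.00165.
1/(A₁E₁) + 1/(A₂E₂) = 1/(1975×111×10³) + 1/(1300×71×10³) = 1.54×10⁻⁸ N⁻¹.
P = 0.00165 / 1.54×10⁻⁸ = 107200 N = 107.2 kN.
σ_{aluminium} = P/A₂ = 107200/1300 = 82.44 MPa, tensile.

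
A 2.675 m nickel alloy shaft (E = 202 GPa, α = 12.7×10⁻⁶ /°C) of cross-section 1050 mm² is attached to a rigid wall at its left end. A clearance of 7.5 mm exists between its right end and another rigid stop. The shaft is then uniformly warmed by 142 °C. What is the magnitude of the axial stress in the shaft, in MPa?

Unrestrained expansion: δ_free = αΔT L = 12.7×10⁻⁶ × 142 × 2675 = 4.824 mm.
Since δ_free = 4.82 mm is less than the 7.5 mm gap, the shaft never touches the wall. No axial force develops.

σ ≈ 0 MPa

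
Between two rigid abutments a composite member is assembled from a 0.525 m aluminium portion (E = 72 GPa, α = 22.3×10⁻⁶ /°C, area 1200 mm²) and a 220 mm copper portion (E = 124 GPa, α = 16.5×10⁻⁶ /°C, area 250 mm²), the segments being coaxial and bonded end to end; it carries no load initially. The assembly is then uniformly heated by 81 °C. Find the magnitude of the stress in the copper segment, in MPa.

If the supports were absent, the total length change would be Σ αᵢΔT Lᵢ = 22.3×10⁻⁶×81×525 + 16.5×10⁻⁶×81×220 = 1.242 mm.
Since the ends are fixed, an axial force P builds up, equal in every segment, with P · Σ Lᵢ/(AᵢEᵢ) = δ_free.
Σ Lᵢ/(AᵢEᵢ) = 525/(1200×72×10³) + 220/(250×124×10³) = 1.317×10⁻⁵ mm/N.
So P = 1.242 / 1.317×10⁻⁵ = 94.31 kN, compressive.
σ_{copper} = P / A = 94310 / 250 = 377.2 MPa.

σ ≈ 377 MPa (compressive)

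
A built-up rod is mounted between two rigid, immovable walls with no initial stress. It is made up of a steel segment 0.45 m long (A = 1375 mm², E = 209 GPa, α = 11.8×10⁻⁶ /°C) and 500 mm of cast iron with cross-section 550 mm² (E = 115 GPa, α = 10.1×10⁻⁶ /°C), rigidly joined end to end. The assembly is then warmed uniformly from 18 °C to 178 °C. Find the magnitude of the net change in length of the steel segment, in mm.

|ΔL| ≈ 0.576 mm

With the walls removed the bar would change length by δ_free = Σ αᵢΔT Lᵢ = 11.8×10⁻⁶×160×450 + 10.1×10⁻⁶×160×500 = 1.658 mm.
The rigid supports impose zero overall length change; the single axial force P common to all segments must satisfy P Σ Lᵢ/(AᵢEᵢ) = δ_free.
Σ Lᵢ/(AᵢEᵢ) = 450/(1375×209×10³) + 500/(550×115×10³) = 9.471×10⁻⁶ mm/N.
P = 1.658 / 9.471×10⁻⁶ = 175000 N = 175 kN, compressive.
For the steel segment, free thermal change = 11.8×10⁻⁶×160×450 = 0.8496 mm and elastic change from P = 175000×450/(1375×209×10³) = 0.2741 mm; these oppose, so the net change is 0.576 mm (segment lengthens).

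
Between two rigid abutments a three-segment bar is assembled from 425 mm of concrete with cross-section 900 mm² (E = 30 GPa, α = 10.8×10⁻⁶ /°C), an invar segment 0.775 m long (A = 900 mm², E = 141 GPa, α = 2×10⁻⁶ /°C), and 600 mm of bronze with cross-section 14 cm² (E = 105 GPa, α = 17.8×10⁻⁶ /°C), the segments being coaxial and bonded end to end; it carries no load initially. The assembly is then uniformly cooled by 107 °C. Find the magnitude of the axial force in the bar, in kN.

P ≈ 69.4 kN (tensile)

With the walls removed the bar would change length by δ_free = Σ αᵢΔT Lᵢ = 10.8×10⁻⁶×107×425 + 2×10⁻⁶×107×775 + 17.8×10⁻⁶×107×600 = 1.8 mm.
Since the ends are fixed, an axial force P builds up, equal in every segment, with P · Σ Lᵢ/(AᵢEᵢ) = δ_free.
Σ Lᵢ/(AᵢEᵢ) = 425/(900×30×10³) + 775/(900×141×10³) + 600/(1400×105×10³) = 2.593×10⁻⁵ mm/N.
Hence P = δ_free / Σ(L/AE) = 1.8/2.593×10⁻⁵ = 69.41 kN (tensile).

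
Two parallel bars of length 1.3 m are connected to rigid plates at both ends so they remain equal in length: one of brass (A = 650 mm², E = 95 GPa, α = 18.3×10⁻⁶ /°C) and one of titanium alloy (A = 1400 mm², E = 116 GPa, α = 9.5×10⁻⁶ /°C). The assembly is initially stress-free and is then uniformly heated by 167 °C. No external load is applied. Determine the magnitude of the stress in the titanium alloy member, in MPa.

The brass has the larger α, so on heating it would change length more than the titanium alloy if both were free. The rigid plates force a common final length, so the brass is put into compression and the titanium alloy into tension, with equal and opposite forces P (no external load).
Setting the final lengths equal and cancelling L: (α₁ − α₂)ΔT = P/(A₁E₁) + P/(A₂E₂).
|α₁ − α₂|·ΔT = 8.8×10⁻⁶ × 167 = 0.00147.
1/(A₁E₁) + 1/(A₂E₂) = 1/(650×95×10³) + 1/(1400×116×10³) = 2.235×10⁻⁸ N⁻¹.
So P = 0.00147 / 2.235×10⁻⁸ = 65.75 kN.
σ_{titanium alloy} = P/A₂ = 65750/1400 = 46.96 MPa, tensile.

σ ≈ 47 MPa (tensile)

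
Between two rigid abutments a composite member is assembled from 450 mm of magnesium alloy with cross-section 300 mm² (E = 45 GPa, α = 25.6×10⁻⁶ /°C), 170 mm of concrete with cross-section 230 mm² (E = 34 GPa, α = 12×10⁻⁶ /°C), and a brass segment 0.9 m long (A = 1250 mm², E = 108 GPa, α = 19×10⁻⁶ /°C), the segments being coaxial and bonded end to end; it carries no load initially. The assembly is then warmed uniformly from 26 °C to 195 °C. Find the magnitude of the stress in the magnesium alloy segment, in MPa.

σ ≈ 280 MPa (compressive)

If the supports were absent, the total length change would be Σ αᵢΔT Lᵢ = 25.6×10⁻⁶×169×450 + 12×10⁻⁶×169×170 + 19×10⁻⁶×169×900 = 5.182 mm.
The rigid supports impose zero overall length change; the single axial force P common to all segments must satisfy P Σ Lᵢ/(AᵢEᵢ) = δ_free.
Σ Lᵢ/(AᵢEᵢ) = 450/(300×45×10³) + 170/(230×34×10³) + 900/(1250×108×10³) = 6.174×10⁻⁵ mm/N.
Hence P = δ_free / Σ(L/AE) = 5.182/6.174×10⁻⁵ = 83.93 kN (compressive).
σ_{magnesium alloy} = P / A = 83930 / 300 = 279.8 MPa.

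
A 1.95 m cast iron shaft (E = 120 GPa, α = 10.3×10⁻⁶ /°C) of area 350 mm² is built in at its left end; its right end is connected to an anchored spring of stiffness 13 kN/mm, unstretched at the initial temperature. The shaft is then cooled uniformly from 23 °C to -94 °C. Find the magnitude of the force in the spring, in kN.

P ≈ 19.1 kN

The unrestrained thermal change is αΔT L = 10.3×10⁻⁶ × 117 × 1950 = 2.35 mm.
With a force P in the spring, the elastic change of the shaft is PL/(AE) and that of the spring is P/k; compatibility requires their sum to equal δ_free.
P [ L/(AE) + 1/k ] = δ_free → P [ 1950/(350×120×10³) + 1/(13×10³) ] = 2.35.
P = 2.35 / 0.0001234 = 19050 N.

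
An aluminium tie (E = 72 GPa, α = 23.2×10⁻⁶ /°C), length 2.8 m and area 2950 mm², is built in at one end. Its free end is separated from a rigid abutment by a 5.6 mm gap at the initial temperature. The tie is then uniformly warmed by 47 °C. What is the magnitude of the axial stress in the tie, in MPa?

σ ≈ 0 MPa

Unrestrained expansion: δ_free = αΔT L = 23.2×10⁻⁶ × 47 × 2800 = 3.053 mm.
Since δ_free = 3.05 mm is less than the 5.6 mm gap, the tie never touches the wall. No axial force develops.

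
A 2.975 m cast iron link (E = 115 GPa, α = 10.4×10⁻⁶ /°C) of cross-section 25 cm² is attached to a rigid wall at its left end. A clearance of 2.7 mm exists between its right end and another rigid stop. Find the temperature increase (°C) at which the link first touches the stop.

Contact occurs when the free expansion equals the gap: αΔT L = 2.7 mm.
ΔT = 2.7 / (10.4×10⁻⁶ × 2975) = 87.27 °C.

ΔT ≈ 87.3 °C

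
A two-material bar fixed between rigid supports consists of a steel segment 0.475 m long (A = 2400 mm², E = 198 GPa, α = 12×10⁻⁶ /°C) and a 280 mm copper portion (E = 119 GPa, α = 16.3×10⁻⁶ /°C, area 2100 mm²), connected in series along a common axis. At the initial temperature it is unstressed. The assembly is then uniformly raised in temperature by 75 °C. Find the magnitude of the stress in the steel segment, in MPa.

σ ≈ 151 MPa (compressive)

If the supports were absent, the total length change would be Σ αᵢΔT Lᵢ = 12×10⁻⁶×75×475 + 16.3×10⁻⁶×75×280 = 0.7698 mm.
The rigid supports impose zero overall length change; the single axial force P common to all segments must satisfy P Σ Lᵢ/(AᵢEᵢ) = δ_free.
The series flexibility is Σ Lᵢ/(AᵢEᵢ) = 475/(2400×198×10³) + 280/(2100×119×10³) = 2.12×10⁻⁶ mm/N.
P = 0.7698 / 2.12×10⁻⁶ = 363100 N = 363.1 kN, compressive.
σ_{steel} = P / A = 363100 / 2400 = 151.3 MPa.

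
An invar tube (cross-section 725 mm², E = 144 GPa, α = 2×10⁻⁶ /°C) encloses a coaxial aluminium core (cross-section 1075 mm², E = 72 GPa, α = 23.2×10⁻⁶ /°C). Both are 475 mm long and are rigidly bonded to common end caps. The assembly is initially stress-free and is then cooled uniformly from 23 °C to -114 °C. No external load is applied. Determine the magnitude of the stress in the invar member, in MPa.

σ ≈ 178 MPa (compressive)

The aluminium has the larger α, so on cooling it would change length more than the invar if both were free. The rigid plates force a common final length, so the aluminium is put into tension and the invar into compression, with equal and opposite forces P (no external load).
Equating the net (thermal + elastic) strains gives |α₁ − α₂|·ΔT = P·[1/(A₁E₁) + 1/(A₂E₂)].
|α₁ − α₂|·ΔT = 21.2×10⁻⁶ × 137 = 0.002904.
1/(A₁E₁) + 1/(A₂E₂) = 1/(725×144×10³) + 1/(1075×72×10³) = 2.25×10⁻⁸ N⁻¹.
P = 0.002904 / 2.25×10⁻⁸ = 129100 N = 129.1 kN.
σ_{invar} = P/A₁ = 129100/725 = 178.1 MPa, compressive.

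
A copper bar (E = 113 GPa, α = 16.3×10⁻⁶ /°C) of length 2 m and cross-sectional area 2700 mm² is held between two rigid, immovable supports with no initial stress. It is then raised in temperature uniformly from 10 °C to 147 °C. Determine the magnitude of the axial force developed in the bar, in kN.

P ≈ 681 kN (compressive)

The ends cannot move, so σ = EαΔT = 113×10³ × 16.3×10⁻⁶ × 137 = 252.3 MPa.
P = AEαΔT = 2700 × 113×10³ × 16.3×10⁻⁶ × 137 = 681.3 kN (compressive).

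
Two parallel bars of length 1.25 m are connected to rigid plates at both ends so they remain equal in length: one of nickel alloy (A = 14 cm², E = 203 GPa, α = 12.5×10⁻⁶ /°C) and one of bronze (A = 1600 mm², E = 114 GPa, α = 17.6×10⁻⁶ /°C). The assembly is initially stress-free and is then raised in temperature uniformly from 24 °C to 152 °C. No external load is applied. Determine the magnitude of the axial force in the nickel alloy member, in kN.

The bronze has the larger α, so on heating it would change length more than the nickel alloy if both were free. The rigid plates force a common final length, so the bronze is put into compression and the nickel alloy into tension, with equal and opposite forces P (no external load).
Setting the final lengths equal and cancelling L: (α₁ − α₂)ΔT = P/(A₁E₁) + P/(A₂E₂).
|α₁ − α₂|·ΔT = 5.1×10⁻⁶ × 128 = 0.0006528.
1/(A₁E₁) + 1/(A₂E₂) = 1/(1400×203×10³) + 1/(1600×114×10³) = 9.001×10⁻⁹ N⁻¹.
P = 0.0006528 / 9.001×10⁻⁹ = 72520 N = 72.52 kN.

P ≈ 72.5 kN (tensile in the nickel alloy)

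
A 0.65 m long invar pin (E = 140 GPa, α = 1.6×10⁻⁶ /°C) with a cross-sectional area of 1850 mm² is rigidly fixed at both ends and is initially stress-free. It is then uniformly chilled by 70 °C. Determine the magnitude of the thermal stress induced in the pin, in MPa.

With length fixed, the mechanical strain must cancel the thermal strain αΔT = 1.6×10⁻⁶ × 70 = 112×10⁻⁶.
Hence σ = E·αΔT = 140×10³ × 112×10⁻⁶ = 15.68 MPa, tensile.

σ ≈ 15.7 MPa (tensile)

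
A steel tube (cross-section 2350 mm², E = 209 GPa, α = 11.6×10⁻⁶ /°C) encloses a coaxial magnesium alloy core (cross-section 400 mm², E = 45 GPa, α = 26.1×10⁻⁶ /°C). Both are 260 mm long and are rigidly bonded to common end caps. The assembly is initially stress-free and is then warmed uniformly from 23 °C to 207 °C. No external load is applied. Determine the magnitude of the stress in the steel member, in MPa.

σ ≈ 19.7 MPa (tensile)

Equilibrium of a rigid end plate with no external load gives equal and opposite internal forces ±P in the two members. Since α_{magnesium alloy} > α_{steel}, heating drives the magnesium alloy into compression and the steel into tension.
Equating the net (thermal + elastic) strains gives |α₁ − α₂|·ΔT = P·[1/(A₁E₁) + 1/(A₂E₂)].
|α₁ − α₂|·ΔT = 14.5×10⁻⁶ × 184 = 0.002668.
1/(A₁E₁) + 1/(A₂E₂) = 1/(2350×209×10³) + 1/(400×45×10³) = 5.759×10⁻⁸ N⁻¹.
So P = 0.002668 / 5.759×10⁻⁸ = 46.33 kN.
σ_{steel} = P/A₁ = 46330/2350 = 19.71 MPa, tensile.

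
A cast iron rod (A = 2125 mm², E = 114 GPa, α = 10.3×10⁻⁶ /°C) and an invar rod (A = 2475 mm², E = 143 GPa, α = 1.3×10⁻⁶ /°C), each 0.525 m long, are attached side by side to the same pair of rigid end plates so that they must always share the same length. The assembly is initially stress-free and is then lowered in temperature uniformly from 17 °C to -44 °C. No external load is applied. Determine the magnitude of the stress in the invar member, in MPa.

Equilibrium of a rigid end plate with no external load gives equal and opposite internal forces ±P in the two members. Since α_{cast iron} > α_{invar}, cooling drives the cast iron into tension and the invar into compression.
Equating the net (thermal + elastic) strains gives |α₁ − α₂|·ΔT = P·[1/(A₁E₁) + 1/(A₂E₂)].
|α₁ − α₂|·ΔT = 9×10⁻⁶ × 61 = 0.000549.
1/(A₁E₁) + 1/(A₂E₂) = 1/(2125×114×10³) + 1/(2475×143×10³) = 6.953×10⁻⁹ N⁻¹.
So P = 0.000549 / 6.953×10⁻⁹ = 78.95 kN.
σ_{invar} = P/A₂ = 78950/2475 = 31.9 MPa, compressive.

σ ≈ 31.9 MPa (compressive)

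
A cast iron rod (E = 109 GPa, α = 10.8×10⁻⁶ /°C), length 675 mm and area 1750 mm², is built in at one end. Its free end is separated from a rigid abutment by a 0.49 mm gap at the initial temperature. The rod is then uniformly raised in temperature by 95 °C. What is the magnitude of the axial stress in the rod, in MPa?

Free thermal elongation = αΔT L = 10.8×10⁻⁶ × 95 × 675 = 0.6925 mm.
After closing the 0.49 mm clearance, 0.6925 − 0.49 = 0.2026 mm of expansion remains to be suppressed by the wall.
So σ = E(δ_free − g)/L = 109×10³ × 0.2026/675 = 32.71 MPa.

σ ≈ 32.7 MPa (compressive)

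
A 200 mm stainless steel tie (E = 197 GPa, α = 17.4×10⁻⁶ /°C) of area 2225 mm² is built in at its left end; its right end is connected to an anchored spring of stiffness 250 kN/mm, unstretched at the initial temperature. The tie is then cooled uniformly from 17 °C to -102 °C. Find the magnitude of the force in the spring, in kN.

P ≈ 92.9 kN

The unrestrained thermal change is αΔT L = 17.4×10⁻⁶ × 119 × 200 = 0.4141 mm.
With a force P in the spring, the elastic change of the tie is PL/(AE) and that of the spring is P/k; compatibility requires their sum to equal δ_free.
So P = δ_free / [L/(AE) + 1/k] = 0.4141 / [ 200/(2225×197×10³) + 1/(250×10³) ].
P = 0.4141 / 4.456×10⁻⁶ = 92930 N.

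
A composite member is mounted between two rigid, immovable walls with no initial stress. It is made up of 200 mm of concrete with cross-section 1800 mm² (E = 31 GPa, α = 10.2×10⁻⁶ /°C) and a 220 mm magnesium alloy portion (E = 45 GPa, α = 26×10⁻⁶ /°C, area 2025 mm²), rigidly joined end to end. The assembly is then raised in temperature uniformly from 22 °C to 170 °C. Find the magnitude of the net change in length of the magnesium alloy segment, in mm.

|ΔL| ≈ 0.384 mm

If the supports were absent, the total length change would be Σ αᵢΔT Lᵢ = 10.2×10⁻⁶×148×200 + 26×10⁻⁶×148×220 = 1.148 mm.
The rigid supports impose zero overall length change; the single axial force P common to all segments must satisfy P Σ Lᵢ/(AᵢEᵢ) = δ_free.
Σ Lᵢ/(AᵢEᵢ) = 200/(1800×31×10³) + 220/(2025×45×10³) = 5.998×10⁻⁶ mm/N.
So P = 1.148 / 5.998×10⁻⁶ = 191.5 kN, compressive.
For the magnesium alloy segment, free thermal change = 26×10⁻⁶×148×220 = 0.8466 mm and elastic change from P = 191500×220/(2025×45×10³) = 0.4622 mm; these oppose, so the net change is 0.384 mm (segment lengthens).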